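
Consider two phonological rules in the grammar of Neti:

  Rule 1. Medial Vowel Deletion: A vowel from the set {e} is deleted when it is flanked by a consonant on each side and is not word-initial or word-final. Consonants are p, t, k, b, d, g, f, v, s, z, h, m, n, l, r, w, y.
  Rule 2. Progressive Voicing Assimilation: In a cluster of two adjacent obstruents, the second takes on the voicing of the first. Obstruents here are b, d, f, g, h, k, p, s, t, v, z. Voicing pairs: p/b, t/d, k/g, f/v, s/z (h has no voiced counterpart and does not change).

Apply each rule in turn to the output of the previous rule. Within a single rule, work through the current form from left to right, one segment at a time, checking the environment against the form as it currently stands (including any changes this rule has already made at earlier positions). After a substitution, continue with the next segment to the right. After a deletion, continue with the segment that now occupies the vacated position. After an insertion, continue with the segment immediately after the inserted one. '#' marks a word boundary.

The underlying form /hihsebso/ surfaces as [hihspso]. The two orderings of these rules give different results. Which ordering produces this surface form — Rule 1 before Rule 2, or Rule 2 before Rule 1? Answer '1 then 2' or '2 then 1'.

Order 1 then 2:
  1 Medial Vowel Deletion: [hihsebso] → [hihsbso]
  2 Progressive Voicing Assimilation: [hihsbso] → [hihspso]
  result: [hihspso]
Order 2 then 1:
  2 Progressive Voicing Assimilation: [hihsebso] → [hihsebzo]
  1 Medial Vowel Deletion: [hihsebzo] → [hihsbzo]
  result: [hihsbzo]

1 then 2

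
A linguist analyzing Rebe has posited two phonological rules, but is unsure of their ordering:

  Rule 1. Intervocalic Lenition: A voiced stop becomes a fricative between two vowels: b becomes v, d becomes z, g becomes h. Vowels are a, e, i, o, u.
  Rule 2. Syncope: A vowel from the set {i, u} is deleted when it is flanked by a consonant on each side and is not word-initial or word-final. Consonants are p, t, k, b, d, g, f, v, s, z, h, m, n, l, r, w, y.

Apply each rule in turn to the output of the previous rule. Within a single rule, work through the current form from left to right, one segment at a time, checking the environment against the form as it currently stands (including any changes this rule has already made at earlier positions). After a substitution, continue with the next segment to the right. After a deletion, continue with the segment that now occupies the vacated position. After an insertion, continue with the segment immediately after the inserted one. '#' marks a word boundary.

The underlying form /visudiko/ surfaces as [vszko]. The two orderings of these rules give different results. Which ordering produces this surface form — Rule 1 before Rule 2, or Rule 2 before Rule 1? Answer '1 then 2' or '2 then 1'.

Order 1 then 2:
  1 Intervocalic Lenition: [visudiko] → [visuziko]
  2 Syncope: [visuziko] → [vszko]
  result: [vszko]
Order 2 then 1:
  2 Syncope: [visudiko] → [vsdko]
  1 Intervocalic Lenition: no change — [vsdko]
  result: [vsdko]

1 then 2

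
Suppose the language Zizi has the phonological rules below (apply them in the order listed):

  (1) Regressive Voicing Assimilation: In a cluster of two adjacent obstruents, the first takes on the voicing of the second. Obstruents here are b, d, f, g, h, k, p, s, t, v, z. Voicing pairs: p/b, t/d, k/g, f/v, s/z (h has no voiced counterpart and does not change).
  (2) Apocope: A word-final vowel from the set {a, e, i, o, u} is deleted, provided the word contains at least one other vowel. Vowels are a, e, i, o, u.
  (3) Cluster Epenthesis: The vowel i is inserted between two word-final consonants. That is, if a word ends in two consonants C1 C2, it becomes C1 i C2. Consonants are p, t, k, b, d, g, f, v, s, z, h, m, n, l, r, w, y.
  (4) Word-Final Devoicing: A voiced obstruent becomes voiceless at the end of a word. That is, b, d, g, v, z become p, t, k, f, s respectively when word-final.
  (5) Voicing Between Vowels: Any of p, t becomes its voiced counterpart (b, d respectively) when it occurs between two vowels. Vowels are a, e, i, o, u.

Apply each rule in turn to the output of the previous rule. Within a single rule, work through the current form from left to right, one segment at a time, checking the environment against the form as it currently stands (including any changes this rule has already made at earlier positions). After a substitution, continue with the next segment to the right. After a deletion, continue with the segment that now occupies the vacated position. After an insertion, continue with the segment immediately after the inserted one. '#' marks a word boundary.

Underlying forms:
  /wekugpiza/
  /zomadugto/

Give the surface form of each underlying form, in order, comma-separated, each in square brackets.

[wekukpis], [zomadukit]

/wekugpiza/:
  (1) Regressive Voicing Assimilation: [wekugpiza] → [wekukpiza]
  (2) Apocope: [wekukpiza] → [wekukpiz]
  (3) Cluster Epenthesis: no change — [wekukpiz]
  (4) Word-Final Devoicing: [wekukpiz] → [wekukpis]
  (5) Voicing Between Vowels: no change — [wekukpis]
/zomadugto/:
  (1) Regressive Voicing Assimilation: [zomadugto] → [zomadukto]
  (2) Apocope: [zomadukto] → [zomadukt]
  (3) Cluster Epenthesis: [zomadukt] → [zomadukit]
  (4) Word-Final Devoicing: no change — [zomadukit]
  (5) Voicing Between Vowels: no change — [zomadukit]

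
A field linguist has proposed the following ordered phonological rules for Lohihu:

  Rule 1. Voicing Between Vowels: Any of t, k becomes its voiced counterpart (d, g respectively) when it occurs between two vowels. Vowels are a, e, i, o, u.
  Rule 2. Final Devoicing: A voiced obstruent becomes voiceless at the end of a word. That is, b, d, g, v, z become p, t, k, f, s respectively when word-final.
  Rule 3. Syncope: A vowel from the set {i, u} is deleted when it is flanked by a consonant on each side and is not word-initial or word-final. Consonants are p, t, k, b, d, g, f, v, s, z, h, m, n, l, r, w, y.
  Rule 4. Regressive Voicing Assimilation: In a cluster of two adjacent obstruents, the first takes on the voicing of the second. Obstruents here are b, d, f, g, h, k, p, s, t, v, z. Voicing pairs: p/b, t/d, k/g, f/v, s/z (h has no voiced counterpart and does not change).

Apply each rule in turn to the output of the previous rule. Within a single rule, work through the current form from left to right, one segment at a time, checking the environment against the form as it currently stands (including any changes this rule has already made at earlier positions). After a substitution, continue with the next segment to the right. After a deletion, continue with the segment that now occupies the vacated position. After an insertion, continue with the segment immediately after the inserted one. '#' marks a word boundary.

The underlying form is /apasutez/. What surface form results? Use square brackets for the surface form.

[apazdes]

Rule 1 Voicing Between Vowels: [apasutez] → [apasudez]
Rule 2 Final Devoicing: [apasudez] → [apasudes]
Rule 3 Syncope: [apasudes] → [apasdes]
Rule 4 Regressive Voicing Assimilation: [apasdes] → [apazdes]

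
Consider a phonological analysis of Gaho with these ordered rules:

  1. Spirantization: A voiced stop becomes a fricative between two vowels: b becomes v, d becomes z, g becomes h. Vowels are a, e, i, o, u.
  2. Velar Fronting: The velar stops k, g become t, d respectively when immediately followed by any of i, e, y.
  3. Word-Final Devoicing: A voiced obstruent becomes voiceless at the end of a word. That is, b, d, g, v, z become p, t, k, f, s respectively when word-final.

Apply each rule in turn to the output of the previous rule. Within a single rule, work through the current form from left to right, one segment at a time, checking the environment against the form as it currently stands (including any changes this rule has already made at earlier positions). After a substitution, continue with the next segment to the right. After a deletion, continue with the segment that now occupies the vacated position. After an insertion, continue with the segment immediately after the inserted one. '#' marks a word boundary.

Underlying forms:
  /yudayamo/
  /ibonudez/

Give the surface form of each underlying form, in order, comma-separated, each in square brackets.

/yudayamo/:
  1 Spirantization: [yudayamo] → [yuzayamo]
  2 Velar Fronting: no change — [yuzayamo]
  3 Word-Final Devoicing: no change — [yuzayamo]
/ibonudez/:
  1 Spirantization: [ibonudez] → [ivonuzez]
  2 Velar Fronting: no change — [ivonuzez]
  3 Word-Final Devoicing: [ivonuzez] → [ivonuzes]

[yuzayamo], [ivonuzes]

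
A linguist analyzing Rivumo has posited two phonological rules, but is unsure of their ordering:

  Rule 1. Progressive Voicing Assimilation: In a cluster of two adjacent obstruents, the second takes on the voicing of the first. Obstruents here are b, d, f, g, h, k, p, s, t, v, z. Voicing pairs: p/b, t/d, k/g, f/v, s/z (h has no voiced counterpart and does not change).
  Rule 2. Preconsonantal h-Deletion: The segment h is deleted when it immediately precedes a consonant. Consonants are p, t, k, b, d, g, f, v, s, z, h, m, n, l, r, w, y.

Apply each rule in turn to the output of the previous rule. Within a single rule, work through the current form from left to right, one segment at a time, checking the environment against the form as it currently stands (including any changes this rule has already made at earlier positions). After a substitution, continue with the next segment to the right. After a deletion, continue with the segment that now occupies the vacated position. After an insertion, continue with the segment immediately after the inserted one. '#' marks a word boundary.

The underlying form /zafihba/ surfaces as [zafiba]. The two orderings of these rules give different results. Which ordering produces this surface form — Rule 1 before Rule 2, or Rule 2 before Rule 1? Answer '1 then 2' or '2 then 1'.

Order 1 then 2:
  1 Progressive Voicing Assimilation: [zafihba] → [zafihpa]
  2 Preconsonantal h-Deletion: [zafihpa] → [zafipa]
  result: [zafipa]
Order 2 then 1:
  2 Preconsonantal h-Deletion: [zafihba] → [zafiba]
  1 Progressive Voicing Assimilation: no change — [zafiba]
  result: [zafiba]

2 then 1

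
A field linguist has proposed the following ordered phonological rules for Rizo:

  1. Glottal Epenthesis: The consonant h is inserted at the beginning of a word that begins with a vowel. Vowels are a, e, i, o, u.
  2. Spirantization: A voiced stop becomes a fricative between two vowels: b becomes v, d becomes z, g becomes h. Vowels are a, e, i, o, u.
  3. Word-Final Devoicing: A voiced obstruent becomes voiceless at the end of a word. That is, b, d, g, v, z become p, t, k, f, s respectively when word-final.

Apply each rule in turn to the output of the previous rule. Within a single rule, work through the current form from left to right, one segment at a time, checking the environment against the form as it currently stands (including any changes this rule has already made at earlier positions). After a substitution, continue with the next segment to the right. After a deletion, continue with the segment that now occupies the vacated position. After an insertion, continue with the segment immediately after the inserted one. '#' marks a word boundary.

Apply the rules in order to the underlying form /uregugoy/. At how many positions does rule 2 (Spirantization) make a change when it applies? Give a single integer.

2

1 Glottal Epenthesis: [uregugoy] → [huregugoy]
2 Spirantization: [huregugoy] → [hurehuhoy]
3 Word-Final Devoicing: no change — [hurehuhoy]
Rule 2 changed 2 position(s).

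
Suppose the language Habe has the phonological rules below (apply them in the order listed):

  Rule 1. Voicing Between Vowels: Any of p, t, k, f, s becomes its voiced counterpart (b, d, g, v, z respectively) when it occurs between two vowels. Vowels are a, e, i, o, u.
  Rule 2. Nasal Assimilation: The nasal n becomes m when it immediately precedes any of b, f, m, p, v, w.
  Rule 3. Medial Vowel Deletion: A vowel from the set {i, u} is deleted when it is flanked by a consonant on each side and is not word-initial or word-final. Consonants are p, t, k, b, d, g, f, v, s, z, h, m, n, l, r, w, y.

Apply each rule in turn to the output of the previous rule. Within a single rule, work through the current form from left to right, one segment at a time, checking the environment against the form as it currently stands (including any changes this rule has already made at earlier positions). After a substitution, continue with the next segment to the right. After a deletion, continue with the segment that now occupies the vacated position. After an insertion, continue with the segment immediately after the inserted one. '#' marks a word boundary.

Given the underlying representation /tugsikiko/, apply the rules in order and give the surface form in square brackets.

Rule 1 Voicing Between Vowels: [tugsikiko] → [tugsigigo]
Rule 2 Nasal Assimilation: no change — [tugsigigo]
Rule 3 Medial Vowel Deletion: [tugsigigo] → [tgsggo]

[tgsggo]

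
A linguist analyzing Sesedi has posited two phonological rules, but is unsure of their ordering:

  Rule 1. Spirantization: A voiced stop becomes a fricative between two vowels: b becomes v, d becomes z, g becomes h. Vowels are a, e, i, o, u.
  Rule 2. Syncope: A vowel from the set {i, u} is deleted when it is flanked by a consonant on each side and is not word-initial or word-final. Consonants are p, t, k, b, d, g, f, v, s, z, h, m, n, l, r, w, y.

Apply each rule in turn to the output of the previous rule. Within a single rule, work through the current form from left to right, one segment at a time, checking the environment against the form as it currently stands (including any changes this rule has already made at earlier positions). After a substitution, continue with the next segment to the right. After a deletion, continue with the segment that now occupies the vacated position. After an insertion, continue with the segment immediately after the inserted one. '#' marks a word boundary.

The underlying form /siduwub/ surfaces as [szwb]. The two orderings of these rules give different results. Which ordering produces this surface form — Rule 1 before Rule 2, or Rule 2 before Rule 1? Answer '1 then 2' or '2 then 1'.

Order 1 then 2:
  1 Spirantization: [siduwub] → [sizuwub]
  2 Syncope: [sizuwub] → [szwb]
  result: [szwb]
Order 2 then 1:
  2 Syncope: [siduwub] → [sdwb]
  1 Spirantization: no change — [sdwb]
  result: [sdwb]

1 then 2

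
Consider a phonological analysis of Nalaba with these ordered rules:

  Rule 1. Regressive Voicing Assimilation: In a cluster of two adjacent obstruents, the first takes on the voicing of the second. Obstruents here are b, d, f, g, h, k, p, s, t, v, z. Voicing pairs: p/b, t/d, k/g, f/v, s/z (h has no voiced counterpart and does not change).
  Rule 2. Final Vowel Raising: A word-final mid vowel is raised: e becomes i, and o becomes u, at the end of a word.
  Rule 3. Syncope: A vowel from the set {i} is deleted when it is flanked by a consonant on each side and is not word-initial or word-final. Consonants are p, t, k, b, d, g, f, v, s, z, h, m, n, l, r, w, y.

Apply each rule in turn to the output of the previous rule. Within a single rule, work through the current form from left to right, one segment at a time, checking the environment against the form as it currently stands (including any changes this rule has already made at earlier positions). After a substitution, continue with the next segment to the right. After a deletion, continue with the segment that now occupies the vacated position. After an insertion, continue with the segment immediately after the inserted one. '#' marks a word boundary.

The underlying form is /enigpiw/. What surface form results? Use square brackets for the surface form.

[enkpw]

Rule 1 Regressive Voicing Assimilation: [enigpiw] → [enikpiw]
Rule 2 Final Vowel Raising: no change — [enikpiw]
Rule 3 Syncope: [enikpiw] → [enkpw]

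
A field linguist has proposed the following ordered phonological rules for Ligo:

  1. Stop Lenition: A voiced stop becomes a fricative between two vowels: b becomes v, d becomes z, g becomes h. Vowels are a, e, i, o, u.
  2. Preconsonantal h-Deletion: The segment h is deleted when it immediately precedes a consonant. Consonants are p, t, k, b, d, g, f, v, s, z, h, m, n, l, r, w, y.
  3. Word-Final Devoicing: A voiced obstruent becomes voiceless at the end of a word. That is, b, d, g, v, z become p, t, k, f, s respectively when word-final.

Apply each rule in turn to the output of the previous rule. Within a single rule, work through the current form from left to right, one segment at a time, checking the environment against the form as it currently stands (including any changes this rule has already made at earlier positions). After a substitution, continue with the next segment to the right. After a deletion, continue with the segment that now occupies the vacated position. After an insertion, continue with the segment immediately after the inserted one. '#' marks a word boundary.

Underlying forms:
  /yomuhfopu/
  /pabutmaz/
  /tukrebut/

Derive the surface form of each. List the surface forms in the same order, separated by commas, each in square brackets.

[yomufopu], [pavutmas], [tukrevut]

/yomuhfopu/:
  1 Stop Lenition: no change — [yomuhfopu]
  2 Preconsonantal h-Deletion: [yomuhfopu] → [yomufopu]
  3 Word-Final Devoicing: no change — [yomufopu]
/pabutmaz/:
  1 Stop Lenition: [pabutmaz] → [pavutmaz]
  2 Preconsonantal h-Deletion: no change — [pavutmaz]
  3 Word-Final Devoicing: [pavutmaz] → [pavutmas]
/tukrebut/:
  1 Stop Lenition: [tukrebut] → [tukrevut]
  2 Preconsonantal h-Deletion: no change — [tukrevut]
  3 Word-Final Devoicing: no change — [tukrevut]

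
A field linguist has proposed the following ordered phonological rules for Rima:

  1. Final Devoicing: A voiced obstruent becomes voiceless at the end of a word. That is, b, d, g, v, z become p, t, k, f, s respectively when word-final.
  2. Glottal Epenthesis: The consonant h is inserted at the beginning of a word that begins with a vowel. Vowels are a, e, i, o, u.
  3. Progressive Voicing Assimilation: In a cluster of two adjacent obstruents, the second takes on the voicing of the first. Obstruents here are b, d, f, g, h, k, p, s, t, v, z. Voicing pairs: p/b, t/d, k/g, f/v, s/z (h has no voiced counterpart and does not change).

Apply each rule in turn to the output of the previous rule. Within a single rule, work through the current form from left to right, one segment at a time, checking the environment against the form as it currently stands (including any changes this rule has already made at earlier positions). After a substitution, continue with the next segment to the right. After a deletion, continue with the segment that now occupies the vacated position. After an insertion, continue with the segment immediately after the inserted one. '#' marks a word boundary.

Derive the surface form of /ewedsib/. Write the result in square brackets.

[hewedzip]

1 Final Devoicing: [ewedsib] → [ewedsip]
2 Glottal Epenthesis: [ewedsip] → [hewedsip]
3 Progressive Voicing Assimilation: [hewedsip] → [hewedzip]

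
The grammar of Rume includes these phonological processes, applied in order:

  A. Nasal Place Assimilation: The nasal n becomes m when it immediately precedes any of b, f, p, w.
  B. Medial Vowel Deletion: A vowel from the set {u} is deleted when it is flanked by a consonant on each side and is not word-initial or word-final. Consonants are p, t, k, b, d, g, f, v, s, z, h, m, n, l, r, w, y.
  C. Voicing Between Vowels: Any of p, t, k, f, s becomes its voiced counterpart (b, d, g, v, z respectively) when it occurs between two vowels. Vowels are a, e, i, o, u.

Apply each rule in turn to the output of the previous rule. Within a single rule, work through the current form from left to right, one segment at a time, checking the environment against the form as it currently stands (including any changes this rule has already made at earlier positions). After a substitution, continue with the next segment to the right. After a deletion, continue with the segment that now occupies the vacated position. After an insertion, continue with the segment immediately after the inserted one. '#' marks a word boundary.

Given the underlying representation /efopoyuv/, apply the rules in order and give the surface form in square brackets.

[evoboyv]

A Nasal Place Assimilation: no change — [efopoyuv]
B Medial Vowel Deletion: [efopoyuv] → [efopoyv]
C Voicing Between Vowels: [efopoyv] → [evoboyv]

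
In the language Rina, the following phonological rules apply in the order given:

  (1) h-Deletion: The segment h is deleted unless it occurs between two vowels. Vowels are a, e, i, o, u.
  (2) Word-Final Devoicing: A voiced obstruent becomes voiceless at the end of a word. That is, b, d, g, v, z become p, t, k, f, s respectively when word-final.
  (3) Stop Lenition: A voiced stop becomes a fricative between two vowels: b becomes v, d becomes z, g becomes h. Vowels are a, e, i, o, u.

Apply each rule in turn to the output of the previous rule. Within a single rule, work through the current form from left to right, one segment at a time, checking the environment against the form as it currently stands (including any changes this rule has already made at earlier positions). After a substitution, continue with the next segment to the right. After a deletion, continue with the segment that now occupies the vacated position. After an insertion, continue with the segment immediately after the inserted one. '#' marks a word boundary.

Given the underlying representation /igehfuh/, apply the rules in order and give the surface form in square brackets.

(1) h-Deletion: [igehfuh] → [igefu]
(2) Word-Final Devoicing: no change — [igefu]
(3) Stop Lenition: [igefu] → [ihefu]

[ihefu]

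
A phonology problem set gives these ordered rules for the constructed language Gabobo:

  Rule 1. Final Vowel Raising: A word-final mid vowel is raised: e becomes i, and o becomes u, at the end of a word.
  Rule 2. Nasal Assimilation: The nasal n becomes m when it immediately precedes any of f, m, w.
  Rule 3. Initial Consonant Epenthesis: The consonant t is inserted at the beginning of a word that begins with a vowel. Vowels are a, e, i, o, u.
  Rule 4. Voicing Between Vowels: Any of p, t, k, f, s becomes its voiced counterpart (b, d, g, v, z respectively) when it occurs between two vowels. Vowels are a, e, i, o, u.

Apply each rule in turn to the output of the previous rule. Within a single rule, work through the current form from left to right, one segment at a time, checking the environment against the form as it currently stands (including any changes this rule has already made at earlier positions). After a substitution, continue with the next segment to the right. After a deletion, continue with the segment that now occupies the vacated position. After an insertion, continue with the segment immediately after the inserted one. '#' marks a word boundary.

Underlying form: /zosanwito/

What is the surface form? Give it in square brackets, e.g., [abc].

Rule 1 Final Vowel Raising: [zosanwito] → [zosanwitu]
Rule 2 Nasal Assimilation: [zosanwitu] → [zosamwitu]
Rule 3 Initial Consonant Epenthesis: no change — [zosamwitu]
Rule 4 Voicing Between Vowels: [zosamwitu] → [zozamwidu]

[zozamwidu]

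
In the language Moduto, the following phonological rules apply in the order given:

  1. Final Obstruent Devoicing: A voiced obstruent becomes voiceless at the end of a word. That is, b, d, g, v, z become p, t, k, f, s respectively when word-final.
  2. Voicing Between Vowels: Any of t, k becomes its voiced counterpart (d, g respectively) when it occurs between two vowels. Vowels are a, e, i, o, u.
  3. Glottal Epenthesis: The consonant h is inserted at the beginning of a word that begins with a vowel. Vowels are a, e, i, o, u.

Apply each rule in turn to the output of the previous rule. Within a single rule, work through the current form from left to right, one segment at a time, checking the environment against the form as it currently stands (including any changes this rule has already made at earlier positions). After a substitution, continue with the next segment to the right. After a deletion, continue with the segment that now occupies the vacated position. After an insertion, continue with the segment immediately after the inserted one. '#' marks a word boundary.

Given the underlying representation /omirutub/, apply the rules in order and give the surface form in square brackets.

1 Final Obstruent Devoicing: [omirutub] → [omirutup]
2 Voicing Between Vowels: [omirutup] → [omirudup]
3 Glottal Epenthesis: [omirudup] → [homirudup]

[homirudup]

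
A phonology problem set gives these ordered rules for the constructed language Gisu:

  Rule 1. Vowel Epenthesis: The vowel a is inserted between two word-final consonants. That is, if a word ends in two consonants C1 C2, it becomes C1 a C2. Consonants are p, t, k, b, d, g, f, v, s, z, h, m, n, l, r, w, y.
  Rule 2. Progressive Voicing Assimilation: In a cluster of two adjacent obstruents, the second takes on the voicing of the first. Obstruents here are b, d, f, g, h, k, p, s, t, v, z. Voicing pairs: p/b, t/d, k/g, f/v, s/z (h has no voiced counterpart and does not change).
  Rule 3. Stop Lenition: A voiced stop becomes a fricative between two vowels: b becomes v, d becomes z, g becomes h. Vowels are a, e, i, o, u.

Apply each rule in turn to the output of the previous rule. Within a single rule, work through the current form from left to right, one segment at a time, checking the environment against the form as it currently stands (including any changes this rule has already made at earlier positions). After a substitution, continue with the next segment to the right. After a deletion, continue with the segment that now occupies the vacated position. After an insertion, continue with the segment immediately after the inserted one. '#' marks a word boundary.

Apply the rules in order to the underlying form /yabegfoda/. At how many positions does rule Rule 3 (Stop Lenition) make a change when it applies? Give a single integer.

Rule 1 Vowel Epenthesis: no change — [yabegfoda]
Rule 2 Progressive Voicing Assimilation: [yabegfoda] → [yabegvoda]
Rule 3 Stop Lenition: [yabegvoda] → [yavegvoza]
Rule Rule 3 changed 2 position(s).

2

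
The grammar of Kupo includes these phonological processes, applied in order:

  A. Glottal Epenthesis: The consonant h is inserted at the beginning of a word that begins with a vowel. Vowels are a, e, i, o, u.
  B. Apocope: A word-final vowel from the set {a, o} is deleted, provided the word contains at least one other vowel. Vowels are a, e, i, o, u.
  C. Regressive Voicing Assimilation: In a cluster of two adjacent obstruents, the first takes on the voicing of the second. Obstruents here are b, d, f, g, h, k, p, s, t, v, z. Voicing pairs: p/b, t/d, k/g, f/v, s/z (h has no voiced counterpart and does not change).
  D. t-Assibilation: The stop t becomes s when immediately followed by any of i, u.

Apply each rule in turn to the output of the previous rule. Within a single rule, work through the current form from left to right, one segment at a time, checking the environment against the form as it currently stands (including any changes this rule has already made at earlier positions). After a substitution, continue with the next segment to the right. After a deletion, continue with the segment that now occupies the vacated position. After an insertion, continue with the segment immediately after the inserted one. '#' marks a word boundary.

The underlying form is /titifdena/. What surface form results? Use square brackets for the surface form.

A Glottal Epenthesis: no change — [titifdena]
B Apocope: [titifdena] → [titifden]
C Regressive Voicing Assimilation: [titifden] → [titivden]
D t-Assibilation: [titivden] → [sisivden]

[sisivden]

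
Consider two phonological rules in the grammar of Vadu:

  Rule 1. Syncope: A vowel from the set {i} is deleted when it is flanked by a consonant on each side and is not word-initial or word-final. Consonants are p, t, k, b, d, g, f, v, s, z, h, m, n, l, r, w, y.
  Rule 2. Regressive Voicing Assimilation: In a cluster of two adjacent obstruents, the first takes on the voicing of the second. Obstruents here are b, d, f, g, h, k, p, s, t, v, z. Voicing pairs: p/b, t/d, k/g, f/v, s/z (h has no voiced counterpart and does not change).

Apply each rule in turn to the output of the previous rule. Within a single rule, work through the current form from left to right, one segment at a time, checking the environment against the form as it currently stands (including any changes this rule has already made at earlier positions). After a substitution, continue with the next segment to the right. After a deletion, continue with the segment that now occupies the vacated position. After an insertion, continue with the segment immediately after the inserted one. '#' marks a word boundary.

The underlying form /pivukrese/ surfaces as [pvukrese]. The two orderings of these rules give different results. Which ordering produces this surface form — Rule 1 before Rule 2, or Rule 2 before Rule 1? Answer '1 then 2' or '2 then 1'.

Order 1 then 2:
  1 Syncope: [pivukrese] → [pvukrese]
  2 Regressive Voicing Assimilation: [pvukrese] → [bvukrese]
  result: [bvukrese]
Order 2 then 1:
  2 Regressive Voicing Assimilation: no change — [pivukrese]
  1 Syncope: [pivukrese] → [pvukrese]
  result: [pvukrese]

2 then 1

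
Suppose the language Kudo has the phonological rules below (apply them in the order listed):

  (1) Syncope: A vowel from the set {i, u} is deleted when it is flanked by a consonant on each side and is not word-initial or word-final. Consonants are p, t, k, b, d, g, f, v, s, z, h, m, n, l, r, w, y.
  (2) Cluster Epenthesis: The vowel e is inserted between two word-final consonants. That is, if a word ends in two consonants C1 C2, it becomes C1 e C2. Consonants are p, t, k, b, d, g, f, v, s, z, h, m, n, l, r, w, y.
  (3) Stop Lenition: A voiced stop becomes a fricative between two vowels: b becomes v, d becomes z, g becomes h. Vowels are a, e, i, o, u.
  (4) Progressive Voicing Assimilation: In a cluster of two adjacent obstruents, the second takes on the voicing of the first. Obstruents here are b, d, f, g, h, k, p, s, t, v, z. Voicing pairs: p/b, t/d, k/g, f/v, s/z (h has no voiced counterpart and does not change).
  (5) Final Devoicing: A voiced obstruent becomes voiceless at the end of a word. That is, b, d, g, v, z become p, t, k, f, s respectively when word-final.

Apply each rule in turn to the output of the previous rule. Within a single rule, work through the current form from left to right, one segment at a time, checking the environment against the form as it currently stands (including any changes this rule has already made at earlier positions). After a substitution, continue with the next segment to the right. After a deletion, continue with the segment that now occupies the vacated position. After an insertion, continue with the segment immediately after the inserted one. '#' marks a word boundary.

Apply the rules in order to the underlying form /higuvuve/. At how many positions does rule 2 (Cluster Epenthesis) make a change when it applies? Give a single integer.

(1) Syncope: [higuvuve] → [hgvve]
(2) Cluster Epenthesis: no change — [hgvve]
(3) Stop Lenition: no change — [hgvve]
(4) Progressive Voicing Assimilation: [hgvve] → [hkffe]
(5) Final Devoicing: no change — [hkffe]
Rule 2 changed 0 position(s).

0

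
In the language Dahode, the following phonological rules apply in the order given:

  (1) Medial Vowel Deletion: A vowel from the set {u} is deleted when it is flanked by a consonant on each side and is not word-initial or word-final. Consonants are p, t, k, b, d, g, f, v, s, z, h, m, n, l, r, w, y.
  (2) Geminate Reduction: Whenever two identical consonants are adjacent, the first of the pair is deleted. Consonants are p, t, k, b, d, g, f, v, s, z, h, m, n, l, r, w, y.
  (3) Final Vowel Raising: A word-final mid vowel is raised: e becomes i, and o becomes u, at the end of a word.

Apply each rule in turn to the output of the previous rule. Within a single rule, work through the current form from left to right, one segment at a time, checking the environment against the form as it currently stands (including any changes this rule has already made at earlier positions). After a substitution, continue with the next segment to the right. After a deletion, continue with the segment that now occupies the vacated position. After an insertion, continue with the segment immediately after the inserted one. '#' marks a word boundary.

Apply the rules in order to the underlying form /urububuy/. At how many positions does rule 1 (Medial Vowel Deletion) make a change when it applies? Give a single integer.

3

(1) Medial Vowel Deletion: [urububuy] → [urbby]
(2) Geminate Reduction: [urbby] → [urby]
(3) Final Vowel Raising: no change — [urby]
Rule 1 changed 3 position(s).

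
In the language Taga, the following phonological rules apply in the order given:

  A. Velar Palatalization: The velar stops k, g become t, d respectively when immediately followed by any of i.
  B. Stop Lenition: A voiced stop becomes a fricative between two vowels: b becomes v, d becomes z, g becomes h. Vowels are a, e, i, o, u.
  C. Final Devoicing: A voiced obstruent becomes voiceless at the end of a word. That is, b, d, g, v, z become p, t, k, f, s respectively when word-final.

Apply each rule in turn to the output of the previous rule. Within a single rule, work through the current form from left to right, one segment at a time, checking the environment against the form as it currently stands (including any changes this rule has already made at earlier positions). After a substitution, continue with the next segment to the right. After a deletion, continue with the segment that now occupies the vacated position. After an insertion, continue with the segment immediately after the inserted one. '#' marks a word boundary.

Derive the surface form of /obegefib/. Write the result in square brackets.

[ovehefip]

A Velar Palatalization: no change — [obegefib]
B Stop Lenition: [obegefib] → [ovehefib]
C Final Devoicing: [ovehefib] → [ovehefip]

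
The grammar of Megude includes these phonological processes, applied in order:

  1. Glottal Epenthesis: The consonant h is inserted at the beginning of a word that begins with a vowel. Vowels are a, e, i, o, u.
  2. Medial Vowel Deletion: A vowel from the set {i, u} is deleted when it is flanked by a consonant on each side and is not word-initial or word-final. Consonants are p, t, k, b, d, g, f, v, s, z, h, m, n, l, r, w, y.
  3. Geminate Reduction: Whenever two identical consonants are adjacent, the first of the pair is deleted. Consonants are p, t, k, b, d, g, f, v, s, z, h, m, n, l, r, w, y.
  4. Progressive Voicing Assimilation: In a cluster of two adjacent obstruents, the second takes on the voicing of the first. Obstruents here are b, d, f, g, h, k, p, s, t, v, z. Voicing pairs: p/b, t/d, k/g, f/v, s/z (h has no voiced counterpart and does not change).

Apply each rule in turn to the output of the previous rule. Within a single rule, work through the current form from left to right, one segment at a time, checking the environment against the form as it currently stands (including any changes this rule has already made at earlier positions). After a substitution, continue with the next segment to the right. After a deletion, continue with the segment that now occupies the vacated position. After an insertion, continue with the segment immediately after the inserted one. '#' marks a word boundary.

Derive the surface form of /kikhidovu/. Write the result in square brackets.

[khtovu]

1 Glottal Epenthesis: no change — [kikhidovu]
2 Medial Vowel Deletion: [kikhidovu] → [kkhdovu]
3 Geminate Reduction: [kkhdovu] → [khdovu]
4 Progressive Voicing Assimilation: [khdovu] → [khtovu]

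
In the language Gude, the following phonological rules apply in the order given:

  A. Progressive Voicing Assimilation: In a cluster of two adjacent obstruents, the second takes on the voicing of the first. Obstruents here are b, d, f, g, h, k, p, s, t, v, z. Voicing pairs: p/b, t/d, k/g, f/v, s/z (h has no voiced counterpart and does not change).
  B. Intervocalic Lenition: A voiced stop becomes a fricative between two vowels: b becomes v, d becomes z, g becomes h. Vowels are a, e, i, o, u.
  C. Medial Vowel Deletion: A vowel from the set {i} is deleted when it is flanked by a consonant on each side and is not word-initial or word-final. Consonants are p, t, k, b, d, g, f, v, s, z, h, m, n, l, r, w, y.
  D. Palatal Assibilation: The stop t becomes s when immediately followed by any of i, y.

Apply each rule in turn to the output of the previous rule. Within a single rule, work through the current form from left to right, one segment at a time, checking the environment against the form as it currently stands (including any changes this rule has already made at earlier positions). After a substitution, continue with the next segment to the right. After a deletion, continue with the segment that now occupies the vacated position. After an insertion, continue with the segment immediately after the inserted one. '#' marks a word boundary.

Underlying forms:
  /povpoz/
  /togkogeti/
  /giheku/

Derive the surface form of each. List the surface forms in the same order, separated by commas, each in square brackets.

[povboz], [toggohesi], [gheku]

/povpoz/:
  A Progressive Voicing Assimilation: [povpoz] → [povboz]
  B Intervocalic Lenition: no change — [povboz]
  C Medial Vowel Deletion: no change — [povboz]
  D Palatal Assibilation: no change — [povboz]
/togkogeti/:
  A Progressive Voicing Assimilation: [togkogeti] → [toggogeti]
  B Intervocalic Lenition: [toggogeti] → [toggoheti]
  C Medial Vowel Deletion: no change — [toggoheti]
  D Palatal Assibilation: [toggoheti] → [toggohesi]
/giheku/:
  A Progressive Voicing Assimilation: no change — [giheku]
  B Intervocalic Lenition: no change — [giheku]
  C Medial Vowel Deletion: [giheku] → [gheku]
  D Palatal Assibilation: no change — [gheku]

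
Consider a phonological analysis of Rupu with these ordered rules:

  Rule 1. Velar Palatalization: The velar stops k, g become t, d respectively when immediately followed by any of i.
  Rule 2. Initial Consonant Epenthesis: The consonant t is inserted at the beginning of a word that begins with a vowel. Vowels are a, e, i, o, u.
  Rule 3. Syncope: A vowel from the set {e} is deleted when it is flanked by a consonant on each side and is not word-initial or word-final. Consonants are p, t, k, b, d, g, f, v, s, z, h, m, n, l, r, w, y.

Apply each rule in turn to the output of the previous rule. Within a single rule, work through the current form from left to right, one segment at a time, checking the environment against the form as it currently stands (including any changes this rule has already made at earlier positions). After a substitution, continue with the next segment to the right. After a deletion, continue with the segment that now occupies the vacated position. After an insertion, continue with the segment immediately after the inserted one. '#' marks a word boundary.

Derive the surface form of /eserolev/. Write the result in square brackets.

[tsrolv]

Rule 1 Velar Palatalization: no change — [eserolev]
Rule 2 Initial Consonant Epenthesis: [eserolev] → [teserolev]
Rule 3 Syncope: [teserolev] → [tsrolv]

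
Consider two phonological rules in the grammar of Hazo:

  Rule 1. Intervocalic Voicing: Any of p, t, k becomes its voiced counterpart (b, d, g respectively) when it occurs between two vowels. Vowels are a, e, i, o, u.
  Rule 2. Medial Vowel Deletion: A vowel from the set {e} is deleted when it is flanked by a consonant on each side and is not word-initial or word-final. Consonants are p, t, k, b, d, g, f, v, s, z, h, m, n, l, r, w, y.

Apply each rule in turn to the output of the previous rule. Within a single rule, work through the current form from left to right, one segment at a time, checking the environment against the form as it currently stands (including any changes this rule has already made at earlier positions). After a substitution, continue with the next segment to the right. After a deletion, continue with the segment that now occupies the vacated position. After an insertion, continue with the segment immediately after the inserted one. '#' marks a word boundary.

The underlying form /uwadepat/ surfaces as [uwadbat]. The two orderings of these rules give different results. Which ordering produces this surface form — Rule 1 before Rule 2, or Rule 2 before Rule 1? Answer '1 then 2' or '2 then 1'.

Order 1 then 2:
  1 Intervocalic Voicing: [uwadepat] → [uwadebat]
  2 Medial Vowel Deletion: [uwadebat] → [uwadbat]
  result: [uwadbat]
Order 2 then 1:
  2 Medial Vowel Deletion: [uwadepat] → [uwadpat]
  1 Intervocalic Voicing: no change — [uwadpat]
  result: [uwadpat]

1 then 2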